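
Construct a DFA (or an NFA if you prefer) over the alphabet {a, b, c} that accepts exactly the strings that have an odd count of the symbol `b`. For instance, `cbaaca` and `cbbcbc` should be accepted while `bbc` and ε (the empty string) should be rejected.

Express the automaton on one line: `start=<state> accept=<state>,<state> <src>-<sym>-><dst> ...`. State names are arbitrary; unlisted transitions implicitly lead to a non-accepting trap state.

start=q0 accept=q1 q0-a->q0 q0-b->q1 q0-c->q0 q1-a->q1 q1-b->q0 q1-c->q1

The only thing that matters is how many `b`s have appeared, reduced mod 2. Use one state per residue: q0 for 0, …, q1 for 1. Reading `b` moves to the next residue; anything else stays put. q1 is accepting.
A 2-state machine:
        a   b   c  
>  q0   q0  q1  q0 
 * q1   q1  q0  q1 
(> = start, * = accepting)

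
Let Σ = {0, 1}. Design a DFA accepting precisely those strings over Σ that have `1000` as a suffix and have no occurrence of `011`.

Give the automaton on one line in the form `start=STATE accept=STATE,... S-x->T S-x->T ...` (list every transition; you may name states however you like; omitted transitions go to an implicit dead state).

Run two small machines in parallel and take their product. One (5 states) tracks how much of the suffix `1000` has currently been matched; the other (4 states) tracks partial matches of the forbidden pattern `011`. Each combined state is a pair, one component from each; accept when both components accept.
With 12 states:
          0    1  
>  q0     q1   q2 
   q1     q1   q3 
   q2     q4   q2 
   q3     q4   q5 
   q4     q6   q3 
   q5     q7   q5 
   q6     q8   q3 
   q7     q9   q5 
 * q8     q1   q3 
   q9    q10   q5 
   q10   q11   q5 
   q11   q11   q5 
(> = start, * = accepting)

start=q0 accept=q8 q0-0->q1 q0-1->q2 q1-0->q1 q1-1->q3 q2-0->q4 q2-1->q2 q3-0->q4 q3-1->q5 q4-0->q6 q4-1->q3 q5-0->q7 q5-1->q5 q6-0->q8 q6-1->q3 q7-0->q9 q7-1->q5 q8-0->q1 q8-1->q3 q9-0->q10 q9-1->q5 q10-0->q11 q10-1->q5 q11-0->q11 q11-1->q5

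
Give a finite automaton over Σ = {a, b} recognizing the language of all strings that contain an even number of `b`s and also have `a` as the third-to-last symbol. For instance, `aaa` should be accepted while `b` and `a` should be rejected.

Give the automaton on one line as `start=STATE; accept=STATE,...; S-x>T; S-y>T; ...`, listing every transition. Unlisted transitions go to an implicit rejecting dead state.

Build one automaton per condition and run them in lockstep. One (2 states) tracks the count of `b`s modulo 2; the other (15 states) tracks the last 3 symbols read. Each combined state is a pair, one component from each; accept when both components accept. After merging equivalent states the machine shrinks.
With 12 states:
          a    b  
>  q0     q1   q2 
   q1     q3   q4 
   q2     q5   q0 
   q3     q6   q4 
   q4     q5   q7 
   q5     q8   q9 
 * q6     q6   q4 
 * q7     q1   q2 
   q8     q8  q10 
   q9    q11   q2 
 * q10   q11   q2 
 * q11    q3   q4 
(> = start, * = accepting)

start=q0; accept=q6,q7,q10,q11; q0-a>q1; q0-b>q2; q1-a>q3; q1-b>q4; q2-a>q5; q2-b>q0; q3-a>q6; q3-b>q4; q4-a>q5; q4-b>q7; q5-a>q8; q5-b>q9; q6-a>q6; q6-b>q4; q7-a>q1; q7-b>q2; q8-a>q8; q8-b>q10; q9-a>q11; q9-b>q2; q10-a>q11; q10-b>q2; q11-a>q3; q11-b>q4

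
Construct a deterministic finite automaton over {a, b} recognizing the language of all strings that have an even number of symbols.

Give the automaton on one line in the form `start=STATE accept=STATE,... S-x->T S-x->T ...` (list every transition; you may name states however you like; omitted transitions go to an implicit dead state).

Count input length modulo 2: every symbol advances one step around the cycle q0 → q1 → q0. Accept at q0.
With 2 states:
        a   b  
>* q0   q1  q1 
   q1   q0  q0 
(> = start, * = accepting)

start=q0 accept=q0 q0-a->q1 q0-b->q1 q1-a->q0 q1-b->q0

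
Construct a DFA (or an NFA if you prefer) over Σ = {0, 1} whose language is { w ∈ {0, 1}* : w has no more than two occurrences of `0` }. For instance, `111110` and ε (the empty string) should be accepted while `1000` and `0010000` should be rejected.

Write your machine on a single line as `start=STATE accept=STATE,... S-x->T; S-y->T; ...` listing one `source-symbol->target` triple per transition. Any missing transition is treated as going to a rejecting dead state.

Only the number of `0`s matters, and only up to 3. Make a chain s0 → s1 → s2 → s3 advanced by each `0` (with s3 absorbing); every other symbol self-loops. The accepting set is {s0, s1, s2}.
A 4-state machine:
        0   1  
>* s0   s1  s0 
 * s1   s2  s1 
 * s2   s3  s2 
   s3   s3  s3 
(> = start, * = accepting)

start=s0; accept=s0,s1,s2; s0-0->s1; s0-1->s0; s1-0->s2; s1-1->s1; s2-0->s3; s2-1->s2; s3-0->s3; s3-1->s3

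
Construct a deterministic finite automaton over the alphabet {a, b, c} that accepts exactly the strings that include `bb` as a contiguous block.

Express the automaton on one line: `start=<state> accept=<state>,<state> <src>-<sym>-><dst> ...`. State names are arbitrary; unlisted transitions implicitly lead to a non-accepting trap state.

Track how much of `bb` has been matched so far: state S0 is no progress, S2 is the absorbing accept state reached once `bb` has occurred. Intermediate states record partial matches; on a mismatch, fall back to the longest reusable overlap.
        a   b   c  
>  S0   S0  S1  S0 
   S1   S0  S2  S0 
 * S2   S2  S2  S2 
(> = start, * = accepting)

start=S0 accept=S2 S0-a->S0 S0-b->S1 S0-c->S0 S1-a->S0 S1-b->S2 S1-c->S0 S2-a->S2 S2-b->S2 S2-c->S2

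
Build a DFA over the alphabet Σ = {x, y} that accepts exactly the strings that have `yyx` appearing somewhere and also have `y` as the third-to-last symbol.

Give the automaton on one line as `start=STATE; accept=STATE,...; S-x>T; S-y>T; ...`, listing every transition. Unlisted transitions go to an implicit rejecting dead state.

start=s0; accept=s3,s4,s5,s10; s0-x>s0; s0-y>s1; s1-x>s0; s1-y>s2; s2-x>s3; s2-y>s2; s3-x>s4; s3-y>s5; s4-x>s6; s4-y>s7; s5-x>s8; s5-y>s9; s6-x>s6; s6-y>s7; s7-x>s8; s7-y>s9; s8-x>s4; s8-y>s5; s9-x>s3; s9-y>s10; s10-x>s3; s10-y>s10

Handle the two conditions separately and then intersect. The first has 4 states tracking whether and how much of `yyx` has been seen; the second has 15 states tracking the last 3 symbols read. A product state is a pair (one from each), accepting exactly when both do. Equivalent product states are then merged.
11 states suffice.
          x    y  
>  s0     s0   s1 
   s1     s0   s2 
   s2     s3   s2 
 * s3     s4   s5 
 * s4     s6   s7 
 * s5     s8   s9 
   s6     s6   s7 
   s7     s8   s9 
   s8     s4   s5 
   s9     s3  s10 
 * s10    s3  s10 
(> = start, * = accepting)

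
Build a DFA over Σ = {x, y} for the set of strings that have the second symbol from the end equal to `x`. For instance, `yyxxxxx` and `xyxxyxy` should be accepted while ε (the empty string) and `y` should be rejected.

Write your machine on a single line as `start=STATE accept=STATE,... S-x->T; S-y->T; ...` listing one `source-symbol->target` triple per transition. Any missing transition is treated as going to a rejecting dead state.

start=A; accept=D,E; A-x->B; A-y->C; B-x->D; B-y->E; C-x->F; C-y->G; D-x->D; D-y->E; E-x->F; E-y->G; F-x->D; F-y->E; G-x->F; G-y->G

A DFA must remember the last 2 symbols (since which symbol is second-to-last isn't known until the input ends). Use one state per possible window of the last ≤2 symbols; accept from those whose window starts with `x`.
With 7 states:
       x  y 
>  A   B  C 
   B   D  E 
   C   F  G 
 * D   D  E 
 * E   F  G 
   F   D  E 
   G   F  G 
(> = start, * = accepting)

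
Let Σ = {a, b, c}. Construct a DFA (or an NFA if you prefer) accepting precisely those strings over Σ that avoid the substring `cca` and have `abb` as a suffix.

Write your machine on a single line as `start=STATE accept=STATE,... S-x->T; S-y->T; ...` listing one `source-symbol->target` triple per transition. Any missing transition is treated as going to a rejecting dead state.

Handle the two conditions separately and then intersect. The first has 4 states tracking partial matches of the forbidden pattern `cca`; the second has 4 states tracking how much of the suffix `abb` has currently been matched. A product state is a pair (one from each), accepting exactly when both do.
With 10 states:
        a   b   c  
>  q0   q1  q0  q2 
   q1   q1  q3  q2 
   q2   q1  q0  q4 
   q3   q1  q5  q2 
   q4   q6  q0  q4 
 * q5   q1  q0  q2 
   q6   q6  q7  q8 
   q7   q6  q9  q8 
   q8   q6  q8  q8 
   q9   q6  q8  q8 
(> = start, * = accepting)

start=q0; accept=q5; q0-a->q1; q0-b->q0; q0-c->q2; q1-a->q1; q1-b->q3; q1-c->q2; q2-a->q1; q2-b->q0; q2-c->q4; q3-a->q1; q3-b->q5; q3-c->q2; q4-a->q6; q4-b->q0; q4-c->q4; q5-a->q1; q5-b->q0; q5-c->q2; q6-a->q6; q6-b->q7; q6-c->q8; q7-a->q6; q7-b->q9; q7-c->q8; q8-a->q6; q8-b->q8; q8-c->q8; q9-a->q6; q9-b->q8; q9-c->q8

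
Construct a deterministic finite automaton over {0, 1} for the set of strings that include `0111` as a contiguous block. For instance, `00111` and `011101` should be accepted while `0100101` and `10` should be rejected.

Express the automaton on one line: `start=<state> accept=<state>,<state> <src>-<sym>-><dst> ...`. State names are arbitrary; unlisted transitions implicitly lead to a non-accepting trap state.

States q0..q3 record the length of the longest prefix of `0111` that matches the current input suffix. Reaching q4 means `0111` has been seen, and we stay there forever. Accept from q4.
5 states suffice.
        0   1  
>  q0   q1  q0 
   q1   q1  q2 
   q2   q1  q3 
   q3   q1  q4 
 * q4   q4  q4 
(> = start, * = accepting)

start=q0 accept=q4 q0-0->q1 q0-1->q0 q1-0->q1 q1-1->q2 q2-0->q1 q2-1->q3 q3-0->q1 q3-1->q4 q4-0->q4 q4-1->q4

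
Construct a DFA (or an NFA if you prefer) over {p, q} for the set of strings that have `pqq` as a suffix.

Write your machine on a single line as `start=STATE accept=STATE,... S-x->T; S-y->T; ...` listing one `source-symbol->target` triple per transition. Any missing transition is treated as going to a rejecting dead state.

Remember how much of `pqq` the current input suffix matches. State s0 means no match yet; s1 means the last symbol is `p`; s2 means the last 2 symbols are `pq`; s3 means the last 3 symbols are `pqq`. Only s3 accepts. On a mismatch, fall back to the longest proper suffix that is still a prefix of `pqq`.
With 4 states:
        p   q  
>  s0   s1  s0 
   s1   s1  s2 
   s2   s1  s3 
 * s3   s1  s0 
(> = start, * = accepting)

start=s0; accept=s3; s0-p->s1; s0-q->s0; s1-p->s1; s1-q->s2; s2-p->s1; s2-q->s3; s3-p->s1; s3-q->s0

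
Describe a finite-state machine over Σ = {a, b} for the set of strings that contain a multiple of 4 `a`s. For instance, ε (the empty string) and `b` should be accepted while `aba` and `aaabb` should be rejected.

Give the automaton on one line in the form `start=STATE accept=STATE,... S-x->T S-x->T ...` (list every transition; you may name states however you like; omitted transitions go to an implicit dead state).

start=s0 accept=s0 s0-a->s1 s0-b->s0 s1-a->s2 s1-b->s1 s2-a->s3 s2-b->s2 s3-a->s0 s3-b->s3

The only thing that matters is how many `a`s have appeared, reduced mod 4. Use one state per residue: s0 for 0, …, s3 for 3. Reading `a` moves to the next residue; anything else stays put. s0 is accepting.
With 4 states:
        a   b  
>* s0   s1  s0 
   s1   s2  s1 
   s2   s3  s2 
   s3   s0  s3 
(> = start, * = accepting)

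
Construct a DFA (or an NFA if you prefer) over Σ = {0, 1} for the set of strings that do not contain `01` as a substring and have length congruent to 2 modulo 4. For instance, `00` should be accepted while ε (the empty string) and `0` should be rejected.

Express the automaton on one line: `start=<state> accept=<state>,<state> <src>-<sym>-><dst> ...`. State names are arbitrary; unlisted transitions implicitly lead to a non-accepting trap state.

Handle the two conditions separately and then intersect. The first has 3 states tracking partial matches of the forbidden pattern `01`; the second has 4 states tracking the input length modulo 4. A product state is a pair (one from each), accepting exactly when both do.
A 12-state machine:
          0    1  
>  q0     q1   q2 
   q1     q3   q4 
   q2     q3   q5 
 * q3     q6   q7 
   q4     q7   q7 
 * q5     q6   q8 
   q6     q9  q10 
   q7    q10  q10 
   q8     q9   q0 
   q9     q1  q11 
   q10   q11  q11 
   q11    q4   q4 
(> = start, * = accepting)

start=q0 accept=q3,q5 q0-0->q1 q0-1->q2 q1-0->q3 q1-1->q4 q2-0->q3 q2-1->q5 q3-0->q6 q3-1->q7 q4-0->q7 q4-1->q7 q5-0->q6 q5-1->q8 q6-0->q9 q6-1->q10 q7-0->q10 q7-1->q10 q8-0->q9 q8-1->q0 q9-0->q1 q9-1->q11 q10-0->q11 q10-1->q11 q11-0->q4 q11-1->q4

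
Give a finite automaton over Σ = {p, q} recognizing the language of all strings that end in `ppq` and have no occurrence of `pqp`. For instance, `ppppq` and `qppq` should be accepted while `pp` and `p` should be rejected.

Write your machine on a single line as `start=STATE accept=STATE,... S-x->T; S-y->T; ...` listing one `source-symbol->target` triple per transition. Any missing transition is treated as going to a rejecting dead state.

start=s0; accept=s4; s0-p->s1; s0-q->s0; s1-p->s2; s1-q->s3; s2-p->s2; s2-q->s4; s3-p->s5; s3-q->s0; s4-p->s5; s4-q->s0; s5-p->s5; s5-q->s5

Run two small machines in parallel and take their product. One (4 states) tracks how much of the suffix `ppq` has currently been matched; the other (4 states) tracks partial matches of the forbidden pattern `pqp`. Each combined state is a pair, one component from each; accept when both components accept. Minimizing collapses redundant product states.
With 6 states:
        p   q  
>  s0   s1  s0 
   s1   s2  s3 
   s2   s2  s4 
   s3   s5  s0 
 * s4   s5  s0 
   s5   s5  s5 
(> = start, * = accepting)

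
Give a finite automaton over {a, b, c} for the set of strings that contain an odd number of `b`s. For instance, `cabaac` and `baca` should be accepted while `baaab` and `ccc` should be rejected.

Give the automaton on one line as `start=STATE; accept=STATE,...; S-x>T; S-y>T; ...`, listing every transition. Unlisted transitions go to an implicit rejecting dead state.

Keep the running count of `b`s modulo 2: each `b` advances along the cycle q0 → q1 → q0 while other symbols loop. Accept at q1.
2 states suffice.
        a   b   c  
>  q0   q0  q1  q0 
 * q1   q1  q0  q1 
(> = start, * = accepting)

start=q0; accept=q1; q0-a>q0; q0-b>q1; q0-c>q0; q1-a>q1; q1-b>q0; q1-c>q1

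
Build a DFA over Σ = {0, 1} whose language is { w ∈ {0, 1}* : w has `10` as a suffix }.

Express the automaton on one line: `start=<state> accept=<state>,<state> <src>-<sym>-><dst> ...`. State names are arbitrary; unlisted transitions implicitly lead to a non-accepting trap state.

start=q0 accept=q2 q0-0->q0 q0-1->q1 q1-0->q2 q1-1->q1 q2-0->q0 q2-1->q1

Let each state record the length of the longest suffix of the input read so far that is also a prefix of `10`. q1 means the last symbol is `1`; q2 means the last 2 symbols are `10`. Accept only at q2, where the string currently ends in `10`.
        0   1  
>  q0   q0  q1 
   q1   q2  q1 
 * q2   q0  q1 
(> = start, * = accepting)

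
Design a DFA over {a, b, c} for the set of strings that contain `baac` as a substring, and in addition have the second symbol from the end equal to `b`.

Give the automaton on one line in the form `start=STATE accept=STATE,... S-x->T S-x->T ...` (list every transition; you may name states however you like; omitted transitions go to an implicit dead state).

start=q0 accept=q20,q21,q22 q0-a->q1 q0-b->q2 q0-c->q3 q1-a->q4 q1-b->q5 q1-c->q6 q2-a->q7 q2-b->q8 q2-c->q9 q3-a->q10 q3-b->q11 q3-c->q12 q4-a->q4 q4-b->q5 q4-c->q6 q5-a->q7 q5-b->q8 q5-c->q9 q6-a->q10 q6-b->q11 q6-c->q12 q7-a->q13 q7-b->q5 q7-c->q6 q8-a->q7 q8-b->q8 q8-c->q9 q9-a->q10 q9-b->q11 q9-c->q12 q10-a->q4 q10-b->q5 q10-c->q6 q11-a->q7 q11-b->q8 q11-c->q9 q12-a->q10 q12-b->q11 q12-c->q12 q13-a->q4 q13-b->q5 q13-c->q14 q14-a->q15 q14-b->q16 q14-c->q17 q15-a->q18 q15-b->q19 q15-c->q14 q16-a->q20 q16-b->q21 q16-c->q22 q17-a->q15 q17-b->q16 q17-c->q17 q18-a->q18 q18-b->q19 q18-c->q14 q19-a->q20 q19-b->q21 q19-c->q22 q20-a->q18 q20-b->q19 q20-c->q14 q21-a->q20 q21-b->q21 q21-c->q22 q22-a->q15 q22-b->q16 q22-c->q17

Run two small machines in parallel and take their product. The first has 5 states tracking whether and how much of `baac` has been seen; the second has 13 states tracking the last 2 symbols read. A product state is a pair (one from each), accepting exactly when both do.
23 states suffice.
          a    b    c  
>  q0     q1   q2   q3 
   q1     q4   q5   q6 
   q2     q7   q8   q9 
   q3    q10  q11  q12 
   q4     q4   q5   q6 
   q5     q7   q8   q9 
   q6    q10  q11  q12 
   q7    q13   q5   q6 
   q8     q7   q8   q9 
   q9    q10  q11  q12 
   q10    q4   q5   q6 
   q11    q7   q8   q9 
   q12   q10  q11  q12 
   q13    q4   q5  q14 
   q14   q15  q16  q17 
   q15   q18  q19  q14 
   q16   q20  q21  q22 
   q17   q15  q16  q17 
   q18   q18  q19  q14 
   q19   q20  q21  q22 
 * q20   q18  q19  q14 
 * q21   q20  q21  q22 
 * q22   q15  q16  q17 
(> = start, * = accepting)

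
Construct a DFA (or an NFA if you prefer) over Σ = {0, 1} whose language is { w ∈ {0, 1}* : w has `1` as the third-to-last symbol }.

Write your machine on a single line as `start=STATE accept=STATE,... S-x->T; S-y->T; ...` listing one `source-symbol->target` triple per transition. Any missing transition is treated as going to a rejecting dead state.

start=q0; accept=q11,q12,q13,q14; q0-0->q1; q0-1->q2; q1-0->q3; q1-1->q4; q2-0->q5; q2-1->q6; q3-0->q7; q3-1->q8; q4-0->q9; q4-1->q10; q5-0->q11; q5-1->q12; q6-0->q13; q6-1->q14; q7-0->q7; q7-1->q8; q8-0->q9; q8-1->q10; q9-0->q11; q9-1->q12; q10-0->q13; q10-1->q14; q11-0->q7; q11-1->q8; q12-0->q9; q12-1->q10; q13-0->q11; q13-1->q12; q14-0->q13; q14-1->q14

Because acceptance depends on a position counted from the end, the machine has to buffer the most recent 3 symbols. Make each state the string of the last up-to-3 symbols read; on input `x` shift the window left and append `x`. Accept when the buffered window has length 3 and begins with `1`.
15 states suffice.
          0    1  
>  q0     q1   q2 
   q1     q3   q4 
   q2     q5   q6 
   q3     q7   q8 
   q4     q9  q10 
   q5    q11  q12 
   q6    q13  q14 
   q7     q7   q8 
   q8     q9  q10 
   q9    q11  q12 
   q10   q13  q14 
 * q11    q7   q8 
 * q12    q9  q10 
 * q13   q11  q12 
 * q14   q13  q14 
(> = start, * = accepting)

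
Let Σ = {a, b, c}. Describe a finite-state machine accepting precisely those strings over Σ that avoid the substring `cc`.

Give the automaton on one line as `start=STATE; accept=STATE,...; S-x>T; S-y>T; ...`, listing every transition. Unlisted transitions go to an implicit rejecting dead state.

Track partial matches of the forbidden pattern `cc`. State q2 is a dead state reached once `cc` has occurred; every other state accepts. q0 means no part of `cc` is currently matched.
        a   b   c  
>* q0   q0  q0  q1 
 * q1   q0  q0  q2 
   q2   q2  q2  q2 
(> = start, * = accepting)

start=q0; accept=q0,q1; q0-a>q0; q0-b>q0; q0-c>q1; q1-a>q0; q1-b>q0; q1-c>q2; q2-a>q2; q2-b>q2; q2-c>q2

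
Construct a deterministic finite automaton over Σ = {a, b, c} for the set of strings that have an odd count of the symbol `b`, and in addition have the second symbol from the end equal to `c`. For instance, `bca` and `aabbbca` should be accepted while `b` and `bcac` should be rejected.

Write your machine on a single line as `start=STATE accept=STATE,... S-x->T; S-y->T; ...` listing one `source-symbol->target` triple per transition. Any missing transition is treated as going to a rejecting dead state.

start=q0; accept=q4,q5; q0-a->q0; q0-b->q1; q0-c->q2; q1-a->q1; q1-b->q0; q1-c->q3; q2-a->q0; q2-b->q4; q2-c->q2; q3-a->q4; q3-b->q0; q3-c->q5; q4-a->q1; q4-b->q0; q4-c->q3; q5-a->q4; q5-b->q0; q5-c->q5

Build one automaton per condition and run them in lockstep. One (2 states) tracks the count of `b`s modulo 2; the other (13 states) tracks the last 2 symbols read. Each combined state is a pair, one component from each; accept when both components accept. Equivalent product states are then merged.
A 6-state machine:
        a   b   c  
>  q0   q0  q1  q2 
   q1   q1  q0  q3 
   q2   q0  q4  q2 
   q3   q4  q0  q5 
 * q4   q1  q0  q3 
 * q5   q4  q0  q5 
(> = start, * = accepting)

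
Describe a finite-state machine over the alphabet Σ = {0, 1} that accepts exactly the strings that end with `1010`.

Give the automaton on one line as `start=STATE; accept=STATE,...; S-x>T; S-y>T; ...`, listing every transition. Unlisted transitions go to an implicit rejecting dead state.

Remember how much of `1010` the current input suffix matches. State q0 means no match yet; q1 means the last symbol is `1`; q2 means the last 2 symbols are `10`; q3 means the last 3 symbols are `101`; q4 means the last 4 symbols are `1010`. Only q4 accepts. On a mismatch, fall back to the longest proper suffix that is still a prefix of `1010`.
A 5-state machine:
        0   1  
>  q0   q0  q1 
   q1   q2  q1 
   q2   q0  q3 
   q3   q4  q1 
 * q4   q0  q3 
(> = start, * = accepting)

start=q0; accept=q4; q0-0>q0; q0-1>q1; q1-0>q2; q1-1>q1; q2-0>q0; q2-1>q3; q3-0>q4; q3-1>q1; q4-0>q0; q4-1>q3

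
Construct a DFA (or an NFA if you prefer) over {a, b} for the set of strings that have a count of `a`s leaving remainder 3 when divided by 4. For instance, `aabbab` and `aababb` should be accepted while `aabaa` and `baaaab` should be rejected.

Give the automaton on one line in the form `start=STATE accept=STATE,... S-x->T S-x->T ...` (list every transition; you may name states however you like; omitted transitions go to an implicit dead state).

start=S0 accept=S3 S0-a->S1 S0-b->S0 S1-a->S2 S1-b->S1 S2-a->S3 S2-b->S2 S3-a->S0 S3-b->S3

Keep the running count of `a`s modulo 4: each `a` advances along the cycle S0 → S1 → S2 → S3 → S0 while other symbols loop. Accept at S3.
4 states suffice.
        a   b  
>  S0   S1  S0 
   S1   S2  S1 
   S2   S3  S2 
 * S3   S0  S3 
(> = start, * = accepting)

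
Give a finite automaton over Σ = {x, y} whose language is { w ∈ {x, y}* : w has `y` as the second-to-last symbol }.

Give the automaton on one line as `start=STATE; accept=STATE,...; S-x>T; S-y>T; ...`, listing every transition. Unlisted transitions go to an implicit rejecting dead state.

A DFA must remember the last 2 symbols (since which symbol is second-to-last isn't known until the input ends). Use one state per possible window of the last ≤2 symbols; accept from those whose window starts with `y`.
With 7 states:
        x   y  
>  S0   S1  S2 
   S1   S3  S4 
   S2   S5  S6 
   S3   S3  S4 
   S4   S5  S6 
 * S5   S3  S4 
 * S6   S5  S6 
(> = start, * = accepting)

start=S0; accept=S5,S6; S0-x>S1; S0-y>S2; S1-x>S3; S1-y>S4; S2-x>S5; S2-y>S6; S3-x>S3; S3-y>S4; S4-x>S5; S4-y>S6; S5-x>S3; S5-y>S4; S6-x>S5; S6-y>S6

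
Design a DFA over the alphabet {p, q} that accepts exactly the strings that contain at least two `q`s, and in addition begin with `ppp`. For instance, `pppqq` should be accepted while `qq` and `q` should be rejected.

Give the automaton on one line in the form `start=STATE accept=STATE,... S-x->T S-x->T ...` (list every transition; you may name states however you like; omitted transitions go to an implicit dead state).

Run two small machines in parallel and take their product. The first has 4 states tracking the count of `q`s, saturating at 3; the second has 5 states tracking whether the input so far still matches the prefix `ppp`. A product state is a pair (one from each), accepting exactly when both do. Minimizing collapses redundant product states.
7 states suffice.
        p   q  
>  s0   s1  s2 
   s1   s3  s2 
   s2   s2  s2 
   s3   s4  s2 
   s4   s4  s5 
   s5   s5  s6 
 * s6   s6  s6 
(> = start, * = accepting)

start=s0 accept=s6 s0-p->s1 s0-q->s2 s1-p->s3 s1-q->s2 s2-p->s2 s2-q->s2 s3-p->s4 s3-q->s2 s4-p->s4 s4-q->s5 s5-p->s5 s5-q->s6 s6-p->s6 s6-q->s6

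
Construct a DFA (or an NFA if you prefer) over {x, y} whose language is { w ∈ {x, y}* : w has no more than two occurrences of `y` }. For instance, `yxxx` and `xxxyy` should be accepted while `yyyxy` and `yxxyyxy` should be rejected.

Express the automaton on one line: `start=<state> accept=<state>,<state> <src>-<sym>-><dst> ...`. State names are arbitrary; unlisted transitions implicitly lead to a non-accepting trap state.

start=S0 accept=S0,S1,S2 S0-x->S0 S0-y->S1 S1-x->S1 S1-y->S2 S2-x->S2 S2-y->S3 S3-x->S3 S3-y->S3

Only the number of `y`s matters, and only up to 3. Make a chain S0 → S1 → S2 → S3 advanced by each `y` (with S3 absorbing); every other symbol self-loops. The accepting set is {S0, S1, S2}.
A 4-state machine:
        x   y  
>* S0   S0  S1 
 * S1   S1  S2 
 * S2   S2  S3 
   S3   S3  S3 
(> = start, * = accepting)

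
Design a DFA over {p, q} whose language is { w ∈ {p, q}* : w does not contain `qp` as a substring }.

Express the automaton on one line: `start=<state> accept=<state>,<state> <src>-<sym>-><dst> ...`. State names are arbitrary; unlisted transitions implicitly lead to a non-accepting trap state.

This is the complement of 'contains `qp`'. Use the same substring-matching states — A through C holding how much of `qp` has just been matched — but flip the accepting set: everything except the trap C accepts.
3 states suffice.
       p  q 
>* A   A  B 
 * B   C  B 
   C   C  C 
(> = start, * = accepting)

start=A accept=A,B A-p->A A-q->B B-p->C B-q->B C-p->C C-q->C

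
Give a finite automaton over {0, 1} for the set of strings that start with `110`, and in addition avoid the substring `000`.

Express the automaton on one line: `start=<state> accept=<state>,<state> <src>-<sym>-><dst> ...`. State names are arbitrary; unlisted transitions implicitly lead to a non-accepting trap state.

start=s0 accept=s4,s5,s6 s0-0->s1 s0-1->s2 s1-0->s1 s1-1->s1 s2-0->s1 s2-1->s3 s3-0->s4 s3-1->s1 s4-0->s5 s4-1->s6 s5-0->s1 s5-1->s6 s6-0->s4 s6-1->s6

Handle the two conditions separately and then intersect. One (5 states) tracks whether the input so far still matches the prefix `110`; the other (4 states) tracks partial matches of the forbidden pattern `000`. Each combined state is a pair, one component from each; accept when both components accept. After merging equivalent states the machine shrinks.
With 7 states:
        0   1  
>  s0   s1  s2 
   s1   s1  s1 
   s2   s1  s3 
   s3   s4  s1 
 * s4   s5  s6 
 * s5   s1  s6 
 * s6   s4  s6 
(> = start, * = accepting)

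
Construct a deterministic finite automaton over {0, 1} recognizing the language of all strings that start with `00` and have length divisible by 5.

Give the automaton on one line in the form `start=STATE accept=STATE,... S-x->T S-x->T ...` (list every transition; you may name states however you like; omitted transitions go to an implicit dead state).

Build one automaton per condition and run them in lockstep. The first has 4 states tracking whether the input so far still matches the prefix `00`; the second has 5 states tracking the input length modulo 5. A product state is a pair (one from each), accepting exactly when both do.
A 12-state machine:
          0    1  
>  S0     S1   S2 
   S1     S3   S4 
   S2     S4   S4 
   S3     S5   S5 
   S4     S6   S6 
   S5     S7   S7 
   S6     S8   S8 
   S7     S9   S9 
   S8    S10  S10 
 * S9    S11  S11 
   S10    S2   S2 
   S11    S3   S3 
(> = start, * = accepting)

start=S0 accept=S9 S0-0->S1 S0-1->S2 S1-0->S3 S1-1->S4 S2-0->S4 S2-1->S4 S3-0->S5 S3-1->S5 S4-0->S6 S4-1->S6 S5-0->S7 S5-1->S7 S6-0->S8 S6-1->S8 S7-0->S9 S7-1->S9 S8-0->S10 S8-1->S10 S9-0->S11 S9-1->S11 S10-0->S2 S10-1->S2 S11-0->S3 S11-1->S3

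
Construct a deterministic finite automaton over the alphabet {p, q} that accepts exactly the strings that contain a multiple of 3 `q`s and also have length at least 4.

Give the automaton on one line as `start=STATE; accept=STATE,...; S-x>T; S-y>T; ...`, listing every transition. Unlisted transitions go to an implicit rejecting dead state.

start=A; accept=I; A-p>B; A-q>C; B-p>D; B-q>E; C-p>E; C-q>F; D-p>G; D-q>E; E-p>E; E-q>H; F-p>H; F-q>G; G-p>I; G-q>E; H-p>H; H-q>I; I-p>I; I-q>E

Run two small machines in parallel and take their product. One (3 states) tracks the count of `q`s modulo 3; the other (6 states) tracks the input length, saturating at 5. Each combined state is a pair, one component from each; accept when both components accept. Minimizing collapses redundant product states.
9 states suffice.
       p  q 
>  A   B  C 
   B   D  E 
   C   E  F 
   D   G  E 
   E   E  H 
   F   H  G 
   G   I  E 
   H   H  I 
 * I   I  E 
(> = start, * = accepting)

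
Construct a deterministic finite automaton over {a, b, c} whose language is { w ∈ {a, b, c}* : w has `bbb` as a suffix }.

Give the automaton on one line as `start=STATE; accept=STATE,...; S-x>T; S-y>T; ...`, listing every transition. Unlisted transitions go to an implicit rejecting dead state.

Remember how much of `bbb` the current input suffix matches. State s0 means no match yet; s1 means the last symbol is `b`; s2 means the last 2 symbols are `bb`; s3 means the last 3 symbols are `bbb`. Only s3 accepts. On a mismatch, fall back to the longest proper suffix that is still a prefix of `bbb`.
        a   b   c  
>  s0   s0  s1  s0 
   s1   s0  s2  s0 
   s2   s0  s3  s0 
 * s3   s0  s3  s0 
(> = start, * = accepting)

start=s0; accept=s3; s0-a>s0; s0-b>s1; s0-c>s0; s1-a>s0; s1-b>s2; s1-c>s0; s2-a>s0; s2-b>s3; s2-c>s0; s3-a>s0; s3-b>s3; s3-c>s0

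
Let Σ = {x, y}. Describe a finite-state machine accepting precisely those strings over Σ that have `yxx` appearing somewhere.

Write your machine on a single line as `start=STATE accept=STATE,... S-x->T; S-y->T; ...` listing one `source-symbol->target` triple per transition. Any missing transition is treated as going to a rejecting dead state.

States S0..S2 record the length of the longest prefix of `yxx` that matches the current input suffix. Reaching S3 means `yxx` has been seen, and we stay there forever. Accept from S3.
A 4-state machine:
        x   y  
>  S0   S0  S1 
   S1   S2  S1 
   S2   S3  S1 
 * S3   S3  S3 
(> = start, * = accepting)

start=S0; accept=S3; S0-x->S0; S0-y->S1; S1-x->S2; S1-y->S1; S2-x->S3; S2-y->S1; S3-x->S3; S3-y->S3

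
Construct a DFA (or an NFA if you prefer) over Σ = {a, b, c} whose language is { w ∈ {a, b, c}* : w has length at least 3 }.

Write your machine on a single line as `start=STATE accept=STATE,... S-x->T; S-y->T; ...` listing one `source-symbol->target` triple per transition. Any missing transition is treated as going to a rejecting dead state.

We only need to distinguish lengths 0, 1, …, 3, and '>3'. Chain S0 → S1 → S2 → S3 → S4 on every symbol, with S4 looping. Accepting states: {S3, S4}.
        a   b   c  
>  S0   S1  S1  S1 
   S1   S2  S2  S2 
   S2   S3  S3  S3 
 * S3   S4  S4  S4 
 * S4   S4  S4  S4 
(> = start, * = accepting)

start=S0; accept=S3,S4; S0-a->S1; S0-b->S1; S0-c->S1; S1-a->S2; S1-b->S2; S1-c->S2; S2-a->S3; S2-b->S3; S2-c->S3; S3-a->S4; S3-b->S4; S3-c->S4; S4-a->S4; S4-b->S4; S4-c->S4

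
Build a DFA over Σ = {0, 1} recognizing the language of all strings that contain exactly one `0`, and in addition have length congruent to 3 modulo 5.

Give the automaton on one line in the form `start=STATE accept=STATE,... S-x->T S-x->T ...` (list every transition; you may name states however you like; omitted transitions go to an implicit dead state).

Build one automaton per condition and run them in lockstep. One (3 states) tracks the count of `0`s, saturating at 2; the other (5 states) tracks the input length modulo 5. Each combined state is a pair, one component from each; accept when both components accept.
A 15-state machine:
          0    1  
>  s0     s1   s2 
   s1     s3   s4 
   s2     s4   s5 
   s3     s6   s6 
   s4     s6   s7 
   s5     s7   s8 
   s6     s9   s9 
 * s7     s9  s10 
   s8    s10  s11 
   s9    s12  s12 
   s10   s12  s13 
   s11   s13   s0 
   s12   s14  s14 
   s13   s14   s1 
   s14    s3   s3 
(> = start, * = accepting)

start=s0 accept=s7 s0-0->s1 s0-1->s2 s1-0->s3 s1-1->s4 s2-0->s4 s2-1->s5 s3-0->s6 s3-1->s6 s4-0->s6 s4-1->s7 s5-0->s7 s5-1->s8 s6-0->s9 s6-1->s9 s7-0->s9 s7-1->s10 s8-0->s10 s8-1->s11 s9-0->s12 s9-1->s12 s10-0->s12 s10-1->s13 s11-0->s13 s11-1->s0 s12-0->s14 s12-1->s14 s13-0->s14 s13-1->s1 s14-0->s3 s14-1->s3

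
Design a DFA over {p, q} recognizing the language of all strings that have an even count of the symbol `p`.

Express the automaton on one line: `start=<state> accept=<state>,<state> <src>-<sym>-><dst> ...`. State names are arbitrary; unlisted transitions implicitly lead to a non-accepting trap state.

start=A accept=A A-p->B A-q->A B-p->A B-q->B

The only thing that matters is how many `p`s have appeared, reduced mod 2. Use one state per residue: A for 0, …, B for 1. Reading `p` moves to the next residue; anything else stays put. A is accepting.
       p  q 
>* A   B  A 
   B   A  B 
(> = start, * = accepting)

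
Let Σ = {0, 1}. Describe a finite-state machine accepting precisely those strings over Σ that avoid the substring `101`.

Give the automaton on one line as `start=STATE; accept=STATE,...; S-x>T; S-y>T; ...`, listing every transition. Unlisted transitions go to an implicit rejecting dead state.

start=q0; accept=q0,q1,q2; q0-0>q0; q0-1>q1; q1-0>q2; q1-1>q1; q2-0>q0; q2-1>q3; q3-0>q3; q3-1>q3

Track partial matches of the forbidden pattern `101`. State q3 is a dead state reached once `101` has occurred; every other state accepts. q0 means no part of `101` is currently matched.
With 4 states:
        0   1  
>* q0   q0  q1 
 * q1   q2  q1 
 * q2   q0  q3 
   q3   q3  q3 
(> = start, * = accepting)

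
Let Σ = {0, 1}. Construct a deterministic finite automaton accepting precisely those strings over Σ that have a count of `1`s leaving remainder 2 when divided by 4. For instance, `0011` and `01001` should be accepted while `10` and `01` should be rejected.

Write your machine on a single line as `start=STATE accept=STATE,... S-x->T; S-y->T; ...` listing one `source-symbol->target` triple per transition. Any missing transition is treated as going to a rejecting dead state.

start=s0; accept=s2; s0-0->s0; s0-1->s1; s1-0->s1; s1-1->s2; s2-0->s2; s2-1->s3; s3-0->s3; s3-1->s0

The only thing that matters is how many `1`s have appeared, reduced mod 4. Use one state per residue: s0 for 0, …, s3 for 3. Reading `1` moves to the next residue; anything else stays put. s2 is accepting.
A 4-state machine:
        0   1  
>  s0   s0  s1 
   s1   s1  s2 
 * s2   s2  s3 
   s3   s3  s0 
(> = start, * = accepting)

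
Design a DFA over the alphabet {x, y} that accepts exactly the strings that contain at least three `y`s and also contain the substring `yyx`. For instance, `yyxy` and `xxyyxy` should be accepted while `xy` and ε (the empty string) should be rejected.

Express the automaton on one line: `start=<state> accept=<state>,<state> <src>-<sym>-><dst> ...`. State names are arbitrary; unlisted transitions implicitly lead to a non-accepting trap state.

Handle the two conditions separately and then intersect. One (5 states) tracks the count of `y`s, saturating at 4; the other (4 states) tracks whether and how much of `yyx` has been seen. Each combined state is a pair, one component from each; accept when both components accept.
15 states suffice.
       x  y 
>  A   A  B 
   B   C  D 
   C   C  E 
   D   F  G 
   E   H  G 
   F   F  I 
   G   I  J 
   H   H  K 
 * I   I  L 
   J   L  J 
   K   M  J 
 * L   L  L 
   M   M  N 
   N   O  J 
   O   O  N 
(> = start, * = accepting)

start=A accept=I,L A-x->A A-y->B B-x->C B-y->D C-x->C C-y->E D-x->F D-y->G E-x->H E-y->G F-x->F F-y->I G-x->I G-y->J H-x->H H-y->K I-x->I I-y->L J-x->L J-y->J K-x->M K-y->J L-x->L L-y->L M-x->M M-y->N N-x->O N-y->J O-x->O O-y->N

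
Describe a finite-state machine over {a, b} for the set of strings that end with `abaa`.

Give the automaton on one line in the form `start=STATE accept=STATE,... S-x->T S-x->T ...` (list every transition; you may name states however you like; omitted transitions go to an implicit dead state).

start=q0 accept=q4 q0-a->q1 q0-b->q0 q1-a->q1 q1-b->q2 q2-a->q3 q2-b->q0 q3-a->q4 q3-b->q2 q4-a->q1 q4-b->q2

Remember how much of `abaa` the current input suffix matches. State q0 means no match yet; q1 means the last symbol is `a`; q2 means the last 2 symbols are `ab`; q3 means the last 3 symbols are `aba`; q4 means the last 4 symbols are `abaa`. Only q4 accepts. On a mismatch, fall back to the longest proper suffix that is still a prefix of `abaa`.
        a   b  
>  q0   q1  q0 
   q1   q1  q2 
   q2   q3  q0 
   q3   q4  q2 
 * q4   q1  q2 
(> = start, * = accepting)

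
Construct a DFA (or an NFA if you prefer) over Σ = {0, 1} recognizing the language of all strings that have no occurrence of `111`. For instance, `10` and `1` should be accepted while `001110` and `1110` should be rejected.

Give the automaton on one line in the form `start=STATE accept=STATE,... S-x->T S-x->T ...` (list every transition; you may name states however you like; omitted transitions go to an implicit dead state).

This is the complement of 'contains `111`'. Use the same substring-matching states — S0 through S3 holding how much of `111` has just been matched — but flip the accepting set: everything except the trap S3 accepts.
        0   1  
>* S0   S0  S1 
 * S1   S0  S2 
 * S2   S0  S3 
   S3   S3  S3 
(> = start, * = accepting)

start=S0 accept=S0,S1,S2 S0-0->S0 S0-1->S1 S1-0->S0 S1-1->S2 S2-0->S0 S2-1->S3 S3-0->S3 S3-1->S3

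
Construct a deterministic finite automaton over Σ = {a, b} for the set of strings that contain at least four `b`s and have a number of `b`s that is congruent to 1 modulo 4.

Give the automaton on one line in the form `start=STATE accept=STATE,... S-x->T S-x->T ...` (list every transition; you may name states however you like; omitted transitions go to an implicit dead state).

start=S0 accept=S5 S0-a->S0 S0-b->S1 S1-a->S1 S1-b->S2 S2-a->S2 S2-b->S3 S3-a->S3 S3-b->S4 S4-a->S4 S4-b->S5 S5-a->S5 S5-b->S2

Build one automaton per condition and run them in lockstep. The first has 6 states tracking the count of `b`s, saturating at 5; the second has 4 states tracking the count of `b`s modulo 4. A product state is a pair (one from each), accepting exactly when both do. Minimizing collapses redundant product states.
With 6 states:
        a   b  
>  S0   S0  S1 
   S1   S1  S2 
   S2   S2  S3 
   S3   S3  S4 
   S4   S4  S5 
 * S5   S5  S2 
(> = start, * = accepting)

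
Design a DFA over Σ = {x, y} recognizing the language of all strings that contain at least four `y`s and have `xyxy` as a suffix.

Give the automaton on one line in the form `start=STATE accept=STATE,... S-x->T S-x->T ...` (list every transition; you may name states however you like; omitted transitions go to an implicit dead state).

start=q0 accept=q6 q0-x->q0 q0-y->q1 q1-x->q1 q1-y->q2 q2-x->q3 q2-y->q2 q3-x->q3 q3-y->q4 q4-x->q5 q4-y->q2 q5-x->q3 q5-y->q6 q6-x->q5 q6-y->q2

Run two small machines in parallel and take their product. The first has 6 states tracking the count of `y`s, saturating at 5; the second has 5 states tracking how much of the suffix `xyxy` has currently been matched. A product state is a pair (one from each), accepting exactly when both do. Equivalent product states are then merged.
7 states suffice.
        x   y  
>  q0   q0  q1 
   q1   q1  q2 
   q2   q3  q2 
   q3   q3  q4 
   q4   q5  q2 
   q5   q3  q6 
 * q6   q5  q2 
(> = start, * = accepting)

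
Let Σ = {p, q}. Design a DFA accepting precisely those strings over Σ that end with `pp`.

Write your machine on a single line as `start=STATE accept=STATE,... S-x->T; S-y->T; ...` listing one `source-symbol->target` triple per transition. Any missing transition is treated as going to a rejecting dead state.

start=S0; accept=S2; S0-p->S1; S0-q->S0; S1-p->S2; S1-q->S0; S2-p->S2; S2-q->S0

Remember how much of `pp` the current input suffix matches. State S0 means no match yet; S1 means the last symbol is `p`; S2 means the last 2 symbols are `pp`. Only S2 accepts. On a mismatch, fall back to the longest proper suffix that is still a prefix of `pp`.
3 states suffice.
        p   q  
>  S0   S1  S0 
   S1   S2  S0 
 * S2   S2  S0 
(> = start, * = accepting)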